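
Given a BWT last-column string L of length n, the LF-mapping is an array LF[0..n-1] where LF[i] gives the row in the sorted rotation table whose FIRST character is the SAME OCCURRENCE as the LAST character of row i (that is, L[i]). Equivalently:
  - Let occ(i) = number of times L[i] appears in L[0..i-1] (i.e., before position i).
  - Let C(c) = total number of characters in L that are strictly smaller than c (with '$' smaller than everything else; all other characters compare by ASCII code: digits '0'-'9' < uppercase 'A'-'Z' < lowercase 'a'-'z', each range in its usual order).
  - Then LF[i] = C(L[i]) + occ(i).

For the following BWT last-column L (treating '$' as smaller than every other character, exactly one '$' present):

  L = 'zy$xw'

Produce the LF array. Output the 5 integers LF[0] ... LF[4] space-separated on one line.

Answer: 4 3 0 2 1

Derivation:
Char counts: '$':1, 'w':1, 'x':1, 'y':1, 'z':1
C (first-col start): C('$')=0, C('w')=1, C('x')=2, C('y')=3, C('z')=4
L[0]='z': occ=0, LF[0]=C('z')+0=4+0=4
L[1]='y': occ=0, LF[1]=C('y')+0=3+0=3
L[2]='$': occ=0, LF[2]=C('$')+0=0+0=0
L[3]='x': occ=0, LF[3]=C('x')+0=2+0=2
L[4]='w': occ=0, LF[4]=C('w')+0=1+0=1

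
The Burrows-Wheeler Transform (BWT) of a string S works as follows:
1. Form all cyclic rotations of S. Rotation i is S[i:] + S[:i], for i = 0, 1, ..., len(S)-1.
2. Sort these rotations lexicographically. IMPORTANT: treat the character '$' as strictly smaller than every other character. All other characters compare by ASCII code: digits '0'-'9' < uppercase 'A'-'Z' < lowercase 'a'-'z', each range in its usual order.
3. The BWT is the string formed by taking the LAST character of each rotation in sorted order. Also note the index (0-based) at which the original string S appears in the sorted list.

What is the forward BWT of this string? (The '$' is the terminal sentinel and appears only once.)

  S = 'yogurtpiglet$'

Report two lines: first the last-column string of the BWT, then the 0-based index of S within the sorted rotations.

Answer: tliopgytuerg$
12

Derivation:
All 13 rotations (rotation i = S[i:]+S[:i]):
  rot[0] = yogurtpiglet$
  rot[1] = ogurtpiglet$y
  rot[2] = gurtpiglet$yo
  rot[3] = urtpiglet$yog
  rot[4] = rtpiglet$yogu
  rot[5] = tpiglet$yogur
  rot[6] = piglet$yogurt
  rot[7] = iglet$yogurtp
  rot[8] = glet$yogurtpi
  rot[9] = let$yogurtpig
  rot[10] = et$yogurtpigl
  rot[11] = t$yogurtpigle
  rot[12] = $yogurtpiglet
Sorted (with $ < everything):
  sorted[0] = $yogurtpiglet  (last char: 't')
  sorted[1] = et$yogurtpigl  (last char: 'l')
  sorted[2] = glet$yogurtpi  (last char: 'i')
  sorted[3] = gurtpiglet$yo  (last char: 'o')
  sorted[4] = iglet$yogurtp  (last char: 'p')
  sorted[5] = let$yogurtpig  (last char: 'g')
  sorted[6] = ogurtpiglet$y  (last char: 'y')
  sorted[7] = piglet$yogurt  (last char: 't')
  sorted[8] = rtpiglet$yogu  (last char: 'u')
  sorted[9] = t$yogurtpigle  (last char: 'e')
  sorted[10] = tpiglet$yogur  (last char: 'r')
  sorted[11] = urtpiglet$yog  (last char: 'g')
  sorted[12] = yogurtpiglet$  (last char: '$')
Last column: tliopgytuerg$
Original string S is at sorted index 12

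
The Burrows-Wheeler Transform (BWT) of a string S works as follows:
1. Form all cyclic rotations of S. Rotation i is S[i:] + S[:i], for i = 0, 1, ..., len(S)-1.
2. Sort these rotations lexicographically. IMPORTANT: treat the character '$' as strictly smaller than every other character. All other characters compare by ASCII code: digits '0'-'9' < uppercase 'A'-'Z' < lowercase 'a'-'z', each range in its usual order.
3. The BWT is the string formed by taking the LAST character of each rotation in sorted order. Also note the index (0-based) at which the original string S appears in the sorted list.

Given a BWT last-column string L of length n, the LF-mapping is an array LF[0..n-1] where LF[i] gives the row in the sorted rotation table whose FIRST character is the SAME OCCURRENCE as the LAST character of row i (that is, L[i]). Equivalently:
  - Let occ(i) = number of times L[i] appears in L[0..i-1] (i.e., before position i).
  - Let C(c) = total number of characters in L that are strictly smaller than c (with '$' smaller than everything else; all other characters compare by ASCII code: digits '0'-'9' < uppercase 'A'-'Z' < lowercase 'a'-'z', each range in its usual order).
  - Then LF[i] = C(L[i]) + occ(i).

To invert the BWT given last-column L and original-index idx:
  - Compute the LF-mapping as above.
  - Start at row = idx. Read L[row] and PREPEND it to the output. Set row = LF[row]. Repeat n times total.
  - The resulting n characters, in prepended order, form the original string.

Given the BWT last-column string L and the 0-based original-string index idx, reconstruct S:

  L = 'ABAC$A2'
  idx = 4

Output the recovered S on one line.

LF mapping: 2 5 3 6 0 4 1
Walk LF starting at row 4, prepending L[row]:
  step 1: row=4, L[4]='$', prepend. Next row=LF[4]=0
  step 2: row=0, L[0]='A', prepend. Next row=LF[0]=2
  step 3: row=2, L[2]='A', prepend. Next row=LF[2]=3
  step 4: row=3, L[3]='C', prepend. Next row=LF[3]=6
  step 5: row=6, L[6]='2', prepend. Next row=LF[6]=1
  step 6: row=1, L[1]='B', prepend. Next row=LF[1]=5
  step 7: row=5, L[5]='A', prepend. Next row=LF[5]=4
Reversed output: AB2CAA$

Answer: AB2CAA$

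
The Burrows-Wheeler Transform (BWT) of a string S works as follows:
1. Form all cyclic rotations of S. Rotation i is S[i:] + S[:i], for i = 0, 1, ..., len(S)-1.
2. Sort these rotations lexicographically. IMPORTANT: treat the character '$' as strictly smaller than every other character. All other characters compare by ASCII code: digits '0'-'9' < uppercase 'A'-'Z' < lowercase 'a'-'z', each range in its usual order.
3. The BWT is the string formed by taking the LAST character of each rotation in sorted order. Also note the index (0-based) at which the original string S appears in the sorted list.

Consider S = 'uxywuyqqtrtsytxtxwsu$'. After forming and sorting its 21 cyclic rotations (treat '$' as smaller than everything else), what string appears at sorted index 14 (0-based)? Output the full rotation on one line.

Answer: wuyqqtrtsytxtxwsu$uxy

Derivation:
All 21 rotations (rotation i = S[i:]+S[:i]):
  rot[0] = uxywuyqqtrtsytxtxwsu$
  rot[1] = xywuyqqtrtsytxtxwsu$u
  rot[2] = ywuyqqtrtsytxtxwsu$ux
  rot[3] = wuyqqtrtsytxtxwsu$uxy
  rot[4] = uyqqtrtsytxtxwsu$uxyw
  rot[5] = yqqtrtsytxtxwsu$uxywu
  rot[6] = qqtrtsytxtxwsu$uxywuy
  rot[7] = qtrtsytxtxwsu$uxywuyq
  rot[8] = trtsytxtxwsu$uxywuyqq
  rot[9] = rtsytxtxwsu$uxywuyqqt
  rot[10] = tsytxtxwsu$uxywuyqqtr
  rot[11] = sytxtxwsu$uxywuyqqtrt
  rot[12] = ytxtxwsu$uxywuyqqtrts
  rot[13] = txtxwsu$uxywuyqqtrtsy
  rot[14] = xtxwsu$uxywuyqqtrtsyt
  rot[15] = txwsu$uxywuyqqtrtsytx
  rot[16] = xwsu$uxywuyqqtrtsytxt
  rot[17] = wsu$uxywuyqqtrtsytxtx
  rot[18] = su$uxywuyqqtrtsytxtxw
  rot[19] = u$uxywuyqqtrtsytxtxws
  rot[20] = $uxywuyqqtrtsytxtxwsu
Sorted (with $ < everything):
  sorted[0] = $uxywuyqqtrtsytxtxwsu
  sorted[1] = qqtrtsytxtxwsu$uxywuy
  sorted[2] = qtrtsytxtxwsu$uxywuyq
  sorted[3] = rtsytxtxwsu$uxywuyqqt
  sorted[4] = su$uxywuyqqtrtsytxtxw
  sorted[5] = sytxtxwsu$uxywuyqqtrt
  sorted[6] = trtsytxtxwsu$uxywuyqq
  sorted[7] = tsytxtxwsu$uxywuyqqtr
  sorted[8] = txtxwsu$uxywuyqqtrtsy
  sorted[9] = txwsu$uxywuyqqtrtsytx
  sorted[10] = u$uxywuyqqtrtsytxtxws
  sorted[11] = uxywuyqqtrtsytxtxwsu$
  sorted[12] = uyqqtrtsytxtxwsu$uxyw
  sorted[13] = wsu$uxywuyqqtrtsytxtx
  sorted[14] = wuyqqtrtsytxtxwsu$uxy
  sorted[15] = xtxwsu$uxywuyqqtrtsyt
  sorted[16] = xwsu$uxywuyqqtrtsytxt
  sorted[17] = xywuyqqtrtsytxtxwsu$u
  sorted[18] = yqqtrtsytxtxwsu$uxywu
  sorted[19] = ytxtxwsu$uxywuyqqtrts
  sorted[20] = ywuyqqtrtsytxtxwsu$ux
sorted[14] = wuyqqtrtsytxtxwsu$uxy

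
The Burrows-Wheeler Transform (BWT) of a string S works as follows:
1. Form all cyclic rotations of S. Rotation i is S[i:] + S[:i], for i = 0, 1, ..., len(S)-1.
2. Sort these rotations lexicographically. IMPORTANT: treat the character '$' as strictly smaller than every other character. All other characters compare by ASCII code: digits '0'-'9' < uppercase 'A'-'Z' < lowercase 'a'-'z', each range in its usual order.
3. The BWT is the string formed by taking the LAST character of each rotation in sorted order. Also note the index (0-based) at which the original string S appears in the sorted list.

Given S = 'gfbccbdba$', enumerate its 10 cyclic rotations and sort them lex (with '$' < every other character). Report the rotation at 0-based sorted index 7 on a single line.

Answer: dba$gfbccb

Derivation:
All 10 rotations (rotation i = S[i:]+S[:i]):
  rot[0] = gfbccbdba$
  rot[1] = fbccbdba$g
  rot[2] = bccbdba$gf
  rot[3] = ccbdba$gfb
  rot[4] = cbdba$gfbc
  rot[5] = bdba$gfbcc
  rot[6] = dba$gfbccb
  rot[7] = ba$gfbccbd
  rot[8] = a$gfbccbdb
  rot[9] = $gfbccbdba
Sorted (with $ < everything):
  sorted[0] = $gfbccbdba
  sorted[1] = a$gfbccbdb
  sorted[2] = ba$gfbccbd
  sorted[3] = bccbdba$gf
  sorted[4] = bdba$gfbcc
  sorted[5] = cbdba$gfbc
  sorted[6] = ccbdba$gfb
  sorted[7] = dba$gfbccb
  sorted[8] = fbccbdba$g
  sorted[9] = gfbccbdba$
sorted[7] = dba$gfbccb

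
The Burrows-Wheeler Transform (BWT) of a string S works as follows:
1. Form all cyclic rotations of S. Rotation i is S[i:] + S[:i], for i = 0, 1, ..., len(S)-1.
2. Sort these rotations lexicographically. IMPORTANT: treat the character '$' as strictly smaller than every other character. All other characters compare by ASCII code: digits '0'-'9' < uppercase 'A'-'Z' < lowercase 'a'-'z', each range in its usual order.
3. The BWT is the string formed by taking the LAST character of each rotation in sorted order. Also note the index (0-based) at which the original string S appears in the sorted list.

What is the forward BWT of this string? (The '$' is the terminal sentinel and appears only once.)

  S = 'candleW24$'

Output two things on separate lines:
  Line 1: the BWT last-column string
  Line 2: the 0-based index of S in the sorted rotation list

Answer: 4W2ec$nlda
5

Derivation:
All 10 rotations (rotation i = S[i:]+S[:i]):
  rot[0] = candleW24$
  rot[1] = andleW24$c
  rot[2] = ndleW24$ca
  rot[3] = dleW24$can
  rot[4] = leW24$cand
  rot[5] = eW24$candl
  rot[6] = W24$candle
  rot[7] = 24$candleW
  rot[8] = 4$candleW2
  rot[9] = $candleW24
Sorted (with $ < everything):
  sorted[0] = $candleW24  (last char: '4')
  sorted[1] = 24$candleW  (last char: 'W')
  sorted[2] = 4$candleW2  (last char: '2')
  sorted[3] = W24$candle  (last char: 'e')
  sorted[4] = andleW24$c  (last char: 'c')
  sorted[5] = candleW24$  (last char: '$')
  sorted[6] = dleW24$can  (last char: 'n')
  sorted[7] = eW24$candl  (last char: 'l')
  sorted[8] = leW24$cand  (last char: 'd')
  sorted[9] = ndleW24$ca  (last char: 'a')
Last column: 4W2ec$nlda
Original string S is at sorted index 5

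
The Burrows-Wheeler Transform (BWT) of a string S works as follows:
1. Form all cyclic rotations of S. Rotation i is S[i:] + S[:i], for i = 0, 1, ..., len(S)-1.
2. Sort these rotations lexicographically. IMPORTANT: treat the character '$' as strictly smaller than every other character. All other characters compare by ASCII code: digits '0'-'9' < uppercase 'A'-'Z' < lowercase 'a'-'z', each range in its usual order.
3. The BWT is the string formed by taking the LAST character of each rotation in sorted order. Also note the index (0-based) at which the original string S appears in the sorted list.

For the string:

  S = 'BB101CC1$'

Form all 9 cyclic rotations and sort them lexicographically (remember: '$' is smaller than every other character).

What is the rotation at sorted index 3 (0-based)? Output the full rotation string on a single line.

Answer: 101CC1$BB

Derivation:
All 9 rotations (rotation i = S[i:]+S[:i]):
  rot[0] = BB101CC1$
  rot[1] = B101CC1$B
  rot[2] = 101CC1$BB
  rot[3] = 01CC1$BB1
  rot[4] = 1CC1$BB10
  rot[5] = CC1$BB101
  rot[6] = C1$BB101C
  rot[7] = 1$BB101CC
  rot[8] = $BB101CC1
Sorted (with $ < everything):
  sorted[0] = $BB101CC1
  sorted[1] = 01CC1$BB1
  sorted[2] = 1$BB101CC
  sorted[3] = 101CC1$BB
  sorted[4] = 1CC1$BB10
  sorted[5] = B101CC1$B
  sorted[6] = BB101CC1$
  sorted[7] = C1$BB101C
  sorted[8] = CC1$BB101
sorted[3] = 101CC1$BB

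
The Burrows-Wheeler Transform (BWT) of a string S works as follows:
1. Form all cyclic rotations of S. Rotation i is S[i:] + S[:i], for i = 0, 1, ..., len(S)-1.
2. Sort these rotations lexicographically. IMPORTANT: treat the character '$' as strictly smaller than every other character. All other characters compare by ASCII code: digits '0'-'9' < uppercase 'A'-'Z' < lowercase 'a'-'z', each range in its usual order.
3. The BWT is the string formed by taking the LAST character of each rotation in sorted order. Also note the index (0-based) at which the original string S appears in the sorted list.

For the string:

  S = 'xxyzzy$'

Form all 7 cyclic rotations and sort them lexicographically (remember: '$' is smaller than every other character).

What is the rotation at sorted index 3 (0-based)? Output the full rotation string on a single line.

Answer: y$xxyzz

Derivation:
All 7 rotations (rotation i = S[i:]+S[:i]):
  rot[0] = xxyzzy$
  rot[1] = xyzzy$x
  rot[2] = yzzy$xx
  rot[3] = zzy$xxy
  rot[4] = zy$xxyz
  rot[5] = y$xxyzz
  rot[6] = $xxyzzy
Sorted (with $ < everything):
  sorted[0] = $xxyzzy
  sorted[1] = xxyzzy$
  sorted[2] = xyzzy$x
  sorted[3] = y$xxyzz
  sorted[4] = yzzy$xx
  sorted[5] = zy$xxyz
  sorted[6] = zzy$xxy
sorted[3] = y$xxyzz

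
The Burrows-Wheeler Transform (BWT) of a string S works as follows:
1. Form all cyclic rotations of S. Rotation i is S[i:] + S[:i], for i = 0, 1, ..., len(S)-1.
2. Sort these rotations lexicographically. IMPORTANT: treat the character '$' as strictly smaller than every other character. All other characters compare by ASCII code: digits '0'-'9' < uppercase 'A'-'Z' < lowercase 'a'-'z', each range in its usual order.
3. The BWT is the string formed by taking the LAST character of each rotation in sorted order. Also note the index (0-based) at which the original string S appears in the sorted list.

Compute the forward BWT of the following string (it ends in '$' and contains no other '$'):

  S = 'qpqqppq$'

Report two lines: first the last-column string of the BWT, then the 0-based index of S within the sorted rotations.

Answer: qqpqpq$p
6

Derivation:
All 8 rotations (rotation i = S[i:]+S[:i]):
  rot[0] = qpqqppq$
  rot[1] = pqqppq$q
  rot[2] = qqppq$qp
  rot[3] = qppq$qpq
  rot[4] = ppq$qpqq
  rot[5] = pq$qpqqp
  rot[6] = q$qpqqpp
  rot[7] = $qpqqppq
Sorted (with $ < everything):
  sorted[0] = $qpqqppq  (last char: 'q')
  sorted[1] = ppq$qpqq  (last char: 'q')
  sorted[2] = pq$qpqqp  (last char: 'p')
  sorted[3] = pqqppq$q  (last char: 'q')
  sorted[4] = q$qpqqpp  (last char: 'p')
  sorted[5] = qppq$qpq  (last char: 'q')
  sorted[6] = qpqqppq$  (last char: '$')
  sorted[7] = qqppq$qp  (last char: 'p')
Last column: qqpqpq$p
Original string S is at sorted index 6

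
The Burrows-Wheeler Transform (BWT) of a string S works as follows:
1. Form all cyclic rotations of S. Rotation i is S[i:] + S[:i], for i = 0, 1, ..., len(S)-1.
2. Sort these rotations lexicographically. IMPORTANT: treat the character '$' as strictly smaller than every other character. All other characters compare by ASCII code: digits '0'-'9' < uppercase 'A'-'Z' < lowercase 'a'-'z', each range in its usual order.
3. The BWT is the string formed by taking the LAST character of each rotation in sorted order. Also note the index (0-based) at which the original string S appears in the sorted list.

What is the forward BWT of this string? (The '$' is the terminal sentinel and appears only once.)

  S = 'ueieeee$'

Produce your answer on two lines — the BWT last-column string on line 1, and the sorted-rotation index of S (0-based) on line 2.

Answer: eeeeiue$
7

Derivation:
All 8 rotations (rotation i = S[i:]+S[:i]):
  rot[0] = ueieeee$
  rot[1] = eieeee$u
  rot[2] = ieeee$ue
  rot[3] = eeee$uei
  rot[4] = eee$ueie
  rot[5] = ee$ueiee
  rot[6] = e$ueieee
  rot[7] = $ueieeee
Sorted (with $ < everything):
  sorted[0] = $ueieeee  (last char: 'e')
  sorted[1] = e$ueieee  (last char: 'e')
  sorted[2] = ee$ueiee  (last char: 'e')
  sorted[3] = eee$ueie  (last char: 'e')
  sorted[4] = eeee$uei  (last char: 'i')
  sorted[5] = eieeee$u  (last char: 'u')
  sorted[6] = ieeee$ue  (last char: 'e')
  sorted[7] = ueieeee$  (last char: '$')
Last column: eeeeiue$
Original string S is at sorted index 7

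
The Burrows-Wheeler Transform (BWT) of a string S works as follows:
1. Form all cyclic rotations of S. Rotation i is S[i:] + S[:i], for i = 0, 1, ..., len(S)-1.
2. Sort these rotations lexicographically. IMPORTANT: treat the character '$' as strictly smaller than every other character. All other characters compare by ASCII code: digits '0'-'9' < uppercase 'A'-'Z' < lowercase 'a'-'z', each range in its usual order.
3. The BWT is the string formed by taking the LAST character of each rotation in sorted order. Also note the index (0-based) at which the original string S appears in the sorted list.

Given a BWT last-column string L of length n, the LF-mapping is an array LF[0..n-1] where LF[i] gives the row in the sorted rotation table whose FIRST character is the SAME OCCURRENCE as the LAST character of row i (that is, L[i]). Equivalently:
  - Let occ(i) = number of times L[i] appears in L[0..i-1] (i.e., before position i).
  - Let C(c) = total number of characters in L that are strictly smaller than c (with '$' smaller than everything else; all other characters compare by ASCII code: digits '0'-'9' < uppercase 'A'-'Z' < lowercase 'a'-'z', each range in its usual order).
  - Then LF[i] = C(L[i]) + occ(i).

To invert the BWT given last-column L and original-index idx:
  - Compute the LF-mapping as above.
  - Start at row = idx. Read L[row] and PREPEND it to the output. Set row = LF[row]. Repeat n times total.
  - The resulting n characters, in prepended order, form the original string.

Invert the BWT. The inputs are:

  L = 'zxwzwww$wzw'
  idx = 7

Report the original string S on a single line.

LF mapping: 8 7 1 9 2 3 4 0 5 10 6
Walk LF starting at row 7, prepending L[row]:
  step 1: row=7, L[7]='$', prepend. Next row=LF[7]=0
  step 2: row=0, L[0]='z', prepend. Next row=LF[0]=8
  step 3: row=8, L[8]='w', prepend. Next row=LF[8]=5
  step 4: row=5, L[5]='w', prepend. Next row=LF[5]=3
  step 5: row=3, L[3]='z', prepend. Next row=LF[3]=9
  step 6: row=9, L[9]='z', prepend. Next row=LF[9]=10
  step 7: row=10, L[10]='w', prepend. Next row=LF[10]=6
  step 8: row=6, L[6]='w', prepend. Next row=LF[6]=4
  step 9: row=4, L[4]='w', prepend. Next row=LF[4]=2
  step 10: row=2, L[2]='w', prepend. Next row=LF[2]=1
  step 11: row=1, L[1]='x', prepend. Next row=LF[1]=7
Reversed output: xwwwwzzwwz$

Answer: xwwwwzzwwz$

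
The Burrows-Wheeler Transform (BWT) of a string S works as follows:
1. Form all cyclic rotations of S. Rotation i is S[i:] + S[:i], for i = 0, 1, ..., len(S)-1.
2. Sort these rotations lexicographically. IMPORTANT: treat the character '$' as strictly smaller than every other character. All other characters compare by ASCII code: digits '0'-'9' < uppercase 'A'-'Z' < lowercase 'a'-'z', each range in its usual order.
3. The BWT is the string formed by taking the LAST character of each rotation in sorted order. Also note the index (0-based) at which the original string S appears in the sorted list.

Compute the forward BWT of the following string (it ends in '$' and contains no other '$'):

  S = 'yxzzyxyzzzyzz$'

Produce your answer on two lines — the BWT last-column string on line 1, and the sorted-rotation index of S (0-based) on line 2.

All 14 rotations (rotation i = S[i:]+S[:i]):
  rot[0] = yxzzyxyzzzyzz$
  rot[1] = xzzyxyzzzyzz$y
  rot[2] = zzyxyzzzyzz$yx
  rot[3] = zyxyzzzyzz$yxz
  rot[4] = yxyzzzyzz$yxzz
  rot[5] = xyzzzyzz$yxzzy
  rot[6] = yzzzyzz$yxzzyx
  rot[7] = zzzyzz$yxzzyxy
  rot[8] = zzyzz$yxzzyxyz
  rot[9] = zyzz$yxzzyxyzz
  rot[10] = yzz$yxzzyxyzzz
  rot[11] = zz$yxzzyxyzzzy
  rot[12] = z$yxzzyxyzzzyz
  rot[13] = $yxzzyxyzzzyzz
Sorted (with $ < everything):
  sorted[0] = $yxzzyxyzzzyzz  (last char: 'z')
  sorted[1] = xyzzzyzz$yxzzy  (last char: 'y')
  sorted[2] = xzzyxyzzzyzz$y  (last char: 'y')
  sorted[3] = yxyzzzyzz$yxzz  (last char: 'z')
  sorted[4] = yxzzyxyzzzyzz$  (last char: '$')
  sorted[5] = yzz$yxzzyxyzzz  (last char: 'z')
  sorted[6] = yzzzyzz$yxzzyx  (last char: 'x')
  sorted[7] = z$yxzzyxyzzzyz  (last char: 'z')
  sorted[8] = zyxyzzzyzz$yxz  (last char: 'z')
  sorted[9] = zyzz$yxzzyxyzz  (last char: 'z')
  sorted[10] = zz$yxzzyxyzzzy  (last char: 'y')
  sorted[11] = zzyxyzzzyzz$yx  (last char: 'x')
  sorted[12] = zzyzz$yxzzyxyz  (last char: 'z')
  sorted[13] = zzzyzz$yxzzyxy  (last char: 'y')
Last column: zyyz$zxzzzyxzy
Original string S is at sorted index 4

Answer: zyyz$zxzzzyxzy
4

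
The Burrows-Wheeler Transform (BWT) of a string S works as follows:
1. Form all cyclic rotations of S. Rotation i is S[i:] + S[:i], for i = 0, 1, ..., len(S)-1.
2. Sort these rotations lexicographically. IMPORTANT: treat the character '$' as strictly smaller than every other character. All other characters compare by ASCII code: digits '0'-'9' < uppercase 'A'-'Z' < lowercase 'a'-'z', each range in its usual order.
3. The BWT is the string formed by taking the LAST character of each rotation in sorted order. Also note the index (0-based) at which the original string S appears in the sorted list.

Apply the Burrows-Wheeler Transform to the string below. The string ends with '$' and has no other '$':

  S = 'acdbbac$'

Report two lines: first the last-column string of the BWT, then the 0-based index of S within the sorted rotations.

Answer: cb$bdaac
2

Derivation:
All 8 rotations (rotation i = S[i:]+S[:i]):
  rot[0] = acdbbac$
  rot[1] = cdbbac$a
  rot[2] = dbbac$ac
  rot[3] = bbac$acd
  rot[4] = bac$acdb
  rot[5] = ac$acdbb
  rot[6] = c$acdbba
  rot[7] = $acdbbac
Sorted (with $ < everything):
  sorted[0] = $acdbbac  (last char: 'c')
  sorted[1] = ac$acdbb  (last char: 'b')
  sorted[2] = acdbbac$  (last char: '$')
  sorted[3] = bac$acdb  (last char: 'b')
  sorted[4] = bbac$acd  (last char: 'd')
  sorted[5] = c$acdbba  (last char: 'a')
  sorted[6] = cdbbac$a  (last char: 'a')
  sorted[7] = dbbac$ac  (last char: 'c')
Last column: cb$bdaac
Original string S is at sorted index 2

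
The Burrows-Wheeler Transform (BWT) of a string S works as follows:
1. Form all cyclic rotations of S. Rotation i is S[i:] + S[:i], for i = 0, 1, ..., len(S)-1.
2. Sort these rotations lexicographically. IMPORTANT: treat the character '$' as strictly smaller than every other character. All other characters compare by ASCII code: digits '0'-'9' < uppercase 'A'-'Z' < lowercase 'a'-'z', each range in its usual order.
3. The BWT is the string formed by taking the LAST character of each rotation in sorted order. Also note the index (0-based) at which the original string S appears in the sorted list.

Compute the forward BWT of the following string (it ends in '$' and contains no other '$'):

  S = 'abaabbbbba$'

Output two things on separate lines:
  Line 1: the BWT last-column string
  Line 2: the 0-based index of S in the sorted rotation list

Answer: abb$ababbba
3

Derivation:
All 11 rotations (rotation i = S[i:]+S[:i]):
  rot[0] = abaabbbbba$
  rot[1] = baabbbbba$a
  rot[2] = aabbbbba$ab
  rot[3] = abbbbba$aba
  rot[4] = bbbbba$abaa
  rot[5] = bbbba$abaab
  rot[6] = bbba$abaabb
  rot[7] = bba$abaabbb
  rot[8] = ba$abaabbbb
  rot[9] = a$abaabbbbb
  rot[10] = $abaabbbbba
Sorted (with $ < everything):
  sorted[0] = $abaabbbbba  (last char: 'a')
  sorted[1] = a$abaabbbbb  (last char: 'b')
  sorted[2] = aabbbbba$ab  (last char: 'b')
  sorted[3] = abaabbbbba$  (last char: '$')
  sorted[4] = abbbbba$aba  (last char: 'a')
  sorted[5] = ba$abaabbbb  (last char: 'b')
  sorted[6] = baabbbbba$a  (last char: 'a')
  sorted[7] = bba$abaabbb  (last char: 'b')
  sorted[8] = bbba$abaabb  (last char: 'b')
  sorted[9] = bbbba$abaab  (last char: 'b')
  sorted[10] = bbbbba$abaa  (last char: 'a')
Last column: abb$ababbba
Original string S is at sorted index 3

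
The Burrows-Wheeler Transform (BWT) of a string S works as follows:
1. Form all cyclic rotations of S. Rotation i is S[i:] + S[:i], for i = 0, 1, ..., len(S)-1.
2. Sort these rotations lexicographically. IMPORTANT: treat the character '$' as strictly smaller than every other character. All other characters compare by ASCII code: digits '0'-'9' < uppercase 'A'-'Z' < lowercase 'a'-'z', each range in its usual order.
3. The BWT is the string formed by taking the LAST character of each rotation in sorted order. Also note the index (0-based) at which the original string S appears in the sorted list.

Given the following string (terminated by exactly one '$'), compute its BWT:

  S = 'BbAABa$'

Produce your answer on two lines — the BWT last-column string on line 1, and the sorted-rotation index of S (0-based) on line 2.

All 7 rotations (rotation i = S[i:]+S[:i]):
  rot[0] = BbAABa$
  rot[1] = bAABa$B
  rot[2] = AABa$Bb
  rot[3] = ABa$BbA
  rot[4] = Ba$BbAA
  rot[5] = a$BbAAB
  rot[6] = $BbAABa
Sorted (with $ < everything):
  sorted[0] = $BbAABa  (last char: 'a')
  sorted[1] = AABa$Bb  (last char: 'b')
  sorted[2] = ABa$BbA  (last char: 'A')
  sorted[3] = Ba$BbAA  (last char: 'A')
  sorted[4] = BbAABa$  (last char: '$')
  sorted[5] = a$BbAAB  (last char: 'B')
  sorted[6] = bAABa$B  (last char: 'B')
Last column: abAA$BB
Original string S is at sorted index 4

Answer: abAA$BB
4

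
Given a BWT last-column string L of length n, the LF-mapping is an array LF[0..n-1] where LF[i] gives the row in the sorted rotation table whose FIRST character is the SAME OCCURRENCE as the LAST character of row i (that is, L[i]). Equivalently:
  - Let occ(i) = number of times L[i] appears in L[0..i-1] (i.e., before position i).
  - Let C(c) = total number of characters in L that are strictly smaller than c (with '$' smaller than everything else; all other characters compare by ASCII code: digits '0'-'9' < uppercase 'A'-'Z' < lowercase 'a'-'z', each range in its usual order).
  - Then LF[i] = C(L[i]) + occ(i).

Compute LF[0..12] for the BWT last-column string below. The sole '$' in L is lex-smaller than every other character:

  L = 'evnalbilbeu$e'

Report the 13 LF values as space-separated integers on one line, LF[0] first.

Answer: 4 12 10 1 8 2 7 9 3 5 11 0 6

Derivation:
Char counts: '$':1, 'a':1, 'b':2, 'e':3, 'i':1, 'l':2, 'n':1, 'u':1, 'v':1
C (first-col start): C('$')=0, C('a')=1, C('b')=2, C('e')=4, C('i')=7, C('l')=8, C('n')=10, C('u')=11, C('v')=12
L[0]='e': occ=0, LF[0]=C('e')+0=4+0=4
L[1]='v': occ=0, LF[1]=C('v')+0=12+0=12
L[2]='n': occ=0, LF[2]=C('n')+0=10+0=10
L[3]='a': occ=0, LF[3]=C('a')+0=1+0=1
L[4]='l': occ=0, LF[4]=C('l')+0=8+0=8
L[5]='b': occ=0, LF[5]=C('b')+0=2+0=2
L[6]='i': occ=0, LF[6]=C('i')+0=7+0=7
L[7]='l': occ=1, LF[7]=C('l')+1=8+1=9
L[8]='b': occ=1, LF[8]=C('b')+1=2+1=3
L[9]='e': occ=1, LF[9]=C('e')+1=4+1=5
L[10]='u': occ=0, LF[10]=C('u')+0=11+0=11
L[11]='$': occ=0, LF[11]=C('$')+0=0+0=0
L[12]='e': occ=2, LF[12]=C('e')+2=4+2=6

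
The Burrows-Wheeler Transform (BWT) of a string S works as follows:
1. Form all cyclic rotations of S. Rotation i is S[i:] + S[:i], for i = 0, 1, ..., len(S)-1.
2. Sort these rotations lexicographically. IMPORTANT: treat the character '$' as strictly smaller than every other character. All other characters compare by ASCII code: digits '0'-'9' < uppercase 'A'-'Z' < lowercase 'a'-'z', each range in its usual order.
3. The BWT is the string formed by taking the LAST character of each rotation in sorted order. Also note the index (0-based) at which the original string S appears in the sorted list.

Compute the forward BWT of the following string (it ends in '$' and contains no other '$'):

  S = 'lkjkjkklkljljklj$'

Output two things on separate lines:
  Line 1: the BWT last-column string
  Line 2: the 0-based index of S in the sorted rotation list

All 17 rotations (rotation i = S[i:]+S[:i]):
  rot[0] = lkjkjkklkljljklj$
  rot[1] = kjkjkklkljljklj$l
  rot[2] = jkjkklkljljklj$lk
  rot[3] = kjkklkljljklj$lkj
  rot[4] = jkklkljljklj$lkjk
  rot[5] = kklkljljklj$lkjkj
  rot[6] = klkljljklj$lkjkjk
  rot[7] = lkljljklj$lkjkjkk
  rot[8] = kljljklj$lkjkjkkl
  rot[9] = ljljklj$lkjkjkklk
  rot[10] = jljklj$lkjkjkklkl
  rot[11] = ljklj$lkjkjkklklj
  rot[12] = jklj$lkjkjkklkljl
  rot[13] = klj$lkjkjkklkljlj
  rot[14] = lj$lkjkjkklkljljk
  rot[15] = j$lkjkjkklkljljkl
  rot[16] = $lkjkjkklkljljklj
Sorted (with $ < everything):
  sorted[0] = $lkjkjkklkljljklj  (last char: 'j')
  sorted[1] = j$lkjkjkklkljljkl  (last char: 'l')
  sorted[2] = jkjkklkljljklj$lk  (last char: 'k')
  sorted[3] = jkklkljljklj$lkjk  (last char: 'k')
  sorted[4] = jklj$lkjkjkklkljl  (last char: 'l')
  sorted[5] = jljklj$lkjkjkklkl  (last char: 'l')
  sorted[6] = kjkjkklkljljklj$l  (last char: 'l')
  sorted[7] = kjkklkljljklj$lkj  (last char: 'j')
  sorted[8] = kklkljljklj$lkjkj  (last char: 'j')
  sorted[9] = klj$lkjkjkklkljlj  (last char: 'j')
  sorted[10] = kljljklj$lkjkjkkl  (last char: 'l')
  sorted[11] = klkljljklj$lkjkjk  (last char: 'k')
  sorted[12] = lj$lkjkjkklkljljk  (last char: 'k')
  sorted[13] = ljklj$lkjkjkklklj  (last char: 'j')
  sorted[14] = ljljklj$lkjkjkklk  (last char: 'k')
  sorted[15] = lkjkjkklkljljklj$  (last char: '$')
  sorted[16] = lkljljklj$lkjkjkk  (last char: 'k')
Last column: jlkkllljjjlkkjk$k
Original string S is at sorted index 15

Answer: jlkkllljjjlkkjk$k
15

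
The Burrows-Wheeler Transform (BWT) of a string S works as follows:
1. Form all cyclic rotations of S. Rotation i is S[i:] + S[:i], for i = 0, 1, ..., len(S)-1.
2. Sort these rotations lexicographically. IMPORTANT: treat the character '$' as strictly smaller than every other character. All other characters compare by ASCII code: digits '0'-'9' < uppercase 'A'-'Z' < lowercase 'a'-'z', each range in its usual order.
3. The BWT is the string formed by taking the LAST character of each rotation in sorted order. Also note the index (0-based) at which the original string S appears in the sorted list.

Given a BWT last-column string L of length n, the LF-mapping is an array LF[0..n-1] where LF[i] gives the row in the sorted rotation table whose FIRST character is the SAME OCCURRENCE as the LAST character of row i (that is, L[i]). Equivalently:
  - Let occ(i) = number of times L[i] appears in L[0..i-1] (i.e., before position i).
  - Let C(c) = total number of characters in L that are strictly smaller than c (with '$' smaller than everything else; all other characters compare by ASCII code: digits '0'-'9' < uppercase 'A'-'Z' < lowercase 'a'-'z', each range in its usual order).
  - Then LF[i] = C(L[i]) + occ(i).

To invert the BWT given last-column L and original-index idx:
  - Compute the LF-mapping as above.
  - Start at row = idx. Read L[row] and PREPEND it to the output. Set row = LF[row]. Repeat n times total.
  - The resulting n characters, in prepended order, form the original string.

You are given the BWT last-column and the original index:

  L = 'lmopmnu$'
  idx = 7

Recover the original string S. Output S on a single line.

LF mapping: 1 2 5 6 3 4 7 0
Walk LF starting at row 7, prepending L[row]:
  step 1: row=7, L[7]='$', prepend. Next row=LF[7]=0
  step 2: row=0, L[0]='l', prepend. Next row=LF[0]=1
  step 3: row=1, L[1]='m', prepend. Next row=LF[1]=2
  step 4: row=2, L[2]='o', prepend. Next row=LF[2]=5
  step 5: row=5, L[5]='n', prepend. Next row=LF[5]=4
  step 6: row=4, L[4]='m', prepend. Next row=LF[4]=3
  step 7: row=3, L[3]='p', prepend. Next row=LF[3]=6
  step 8: row=6, L[6]='u', prepend. Next row=LF[6]=7
Reversed output: upmnoml$

Answer: upmnoml$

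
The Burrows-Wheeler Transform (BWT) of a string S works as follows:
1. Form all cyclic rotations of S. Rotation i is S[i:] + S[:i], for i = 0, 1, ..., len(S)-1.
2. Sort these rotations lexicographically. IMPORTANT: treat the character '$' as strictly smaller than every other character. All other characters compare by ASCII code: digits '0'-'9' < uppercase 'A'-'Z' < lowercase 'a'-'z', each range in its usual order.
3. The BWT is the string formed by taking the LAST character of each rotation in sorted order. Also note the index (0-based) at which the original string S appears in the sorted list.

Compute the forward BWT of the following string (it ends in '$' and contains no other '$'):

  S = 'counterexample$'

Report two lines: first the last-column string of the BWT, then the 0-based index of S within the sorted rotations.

Answer: ex$ltrpaucmenoe
2

Derivation:
All 15 rotations (rotation i = S[i:]+S[:i]):
  rot[0] = counterexample$
  rot[1] = ounterexample$c
  rot[2] = unterexample$co
  rot[3] = nterexample$cou
  rot[4] = terexample$coun
  rot[5] = erexample$count
  rot[6] = rexample$counte
  rot[7] = example$counter
  rot[8] = xample$countere
  rot[9] = ample$counterex
  rot[10] = mple$counterexa
  rot[11] = ple$counterexam
  rot[12] = le$counterexamp
  rot[13] = e$counterexampl
  rot[14] = $counterexample
Sorted (with $ < everything):
  sorted[0] = $counterexample  (last char: 'e')
  sorted[1] = ample$counterex  (last char: 'x')
  sorted[2] = counterexample$  (last char: '$')
  sorted[3] = e$counterexampl  (last char: 'l')
  sorted[4] = erexample$count  (last char: 't')
  sorted[5] = example$counter  (last char: 'r')
  sorted[6] = le$counterexamp  (last char: 'p')
  sorted[7] = mple$counterexa  (last char: 'a')
  sorted[8] = nterexample$cou  (last char: 'u')
  sorted[9] = ounterexample$c  (last char: 'c')
  sorted[10] = ple$counterexam  (last char: 'm')
  sorted[11] = rexample$counte  (last char: 'e')
  sorted[12] = terexample$coun  (last char: 'n')
  sorted[13] = unterexample$co  (last char: 'o')
  sorted[14] = xample$countere  (last char: 'e')
Last column: ex$ltrpaucmenoe
Original string S is at sorted index 2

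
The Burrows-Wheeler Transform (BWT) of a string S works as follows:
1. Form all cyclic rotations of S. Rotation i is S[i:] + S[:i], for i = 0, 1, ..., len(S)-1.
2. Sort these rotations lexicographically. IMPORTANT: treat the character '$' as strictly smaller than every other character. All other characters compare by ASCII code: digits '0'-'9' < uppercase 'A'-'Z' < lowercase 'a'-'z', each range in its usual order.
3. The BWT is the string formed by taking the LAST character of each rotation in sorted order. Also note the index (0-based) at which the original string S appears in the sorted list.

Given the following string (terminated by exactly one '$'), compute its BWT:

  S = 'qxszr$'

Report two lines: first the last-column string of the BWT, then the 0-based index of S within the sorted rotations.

Answer: r$zxqs
1

Derivation:
All 6 rotations (rotation i = S[i:]+S[:i]):
  rot[0] = qxszr$
  rot[1] = xszr$q
  rot[2] = szr$qx
  rot[3] = zr$qxs
  rot[4] = r$qxsz
  rot[5] = $qxszr
Sorted (with $ < everything):
  sorted[0] = $qxszr  (last char: 'r')
  sorted[1] = qxszr$  (last char: '$')
  sorted[2] = r$qxsz  (last char: 'z')
  sorted[3] = szr$qx  (last char: 'x')
  sorted[4] = xszr$q  (last char: 'q')
  sorted[5] = zr$qxs  (last char: 's')
Last column: r$zxqs
Original string S is at sorted index 1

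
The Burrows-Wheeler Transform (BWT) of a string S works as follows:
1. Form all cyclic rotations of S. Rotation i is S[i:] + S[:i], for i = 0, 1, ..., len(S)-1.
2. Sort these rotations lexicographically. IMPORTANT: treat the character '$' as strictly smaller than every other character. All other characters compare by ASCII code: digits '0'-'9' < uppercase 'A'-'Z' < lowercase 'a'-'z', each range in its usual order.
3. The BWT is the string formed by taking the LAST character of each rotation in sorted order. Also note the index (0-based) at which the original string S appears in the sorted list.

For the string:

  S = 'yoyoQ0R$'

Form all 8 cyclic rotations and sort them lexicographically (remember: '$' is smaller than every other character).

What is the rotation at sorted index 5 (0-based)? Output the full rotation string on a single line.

All 8 rotations (rotation i = S[i:]+S[:i]):
  rot[0] = yoyoQ0R$
  rot[1] = oyoQ0R$y
  rot[2] = yoQ0R$yo
  rot[3] = oQ0R$yoy
  rot[4] = Q0R$yoyo
  rot[5] = 0R$yoyoQ
  rot[6] = R$yoyoQ0
  rot[7] = $yoyoQ0R
Sorted (with $ < everything):
  sorted[0] = $yoyoQ0R
  sorted[1] = 0R$yoyoQ
  sorted[2] = Q0R$yoyo
  sorted[3] = R$yoyoQ0
  sorted[4] = oQ0R$yoy
  sorted[5] = oyoQ0R$y
  sorted[6] = yoQ0R$yo
  sorted[7] = yoyoQ0R$
sorted[5] = oyoQ0R$y

Answer: oyoQ0R$y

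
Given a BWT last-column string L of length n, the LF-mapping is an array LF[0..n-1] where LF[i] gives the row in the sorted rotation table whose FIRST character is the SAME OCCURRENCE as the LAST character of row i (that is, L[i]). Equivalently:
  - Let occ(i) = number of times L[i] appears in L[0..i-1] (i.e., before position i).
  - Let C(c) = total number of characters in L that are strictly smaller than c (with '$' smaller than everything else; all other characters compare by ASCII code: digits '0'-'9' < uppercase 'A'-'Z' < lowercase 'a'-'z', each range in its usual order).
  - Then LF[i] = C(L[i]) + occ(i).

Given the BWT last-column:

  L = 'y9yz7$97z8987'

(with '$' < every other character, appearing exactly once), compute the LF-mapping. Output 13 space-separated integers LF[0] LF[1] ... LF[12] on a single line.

Char counts: '$':1, '7':3, '8':2, '9':3, 'y':2, 'z':2
C (first-col start): C('$')=0, C('7')=1, C('8')=4, C('9')=6, C('y')=9, C('z')=11
L[0]='y': occ=0, LF[0]=C('y')+0=9+0=9
L[1]='9': occ=0, LF[1]=C('9')+0=6+0=6
L[2]='y': occ=1, LF[2]=C('y')+1=9+1=10
L[3]='z': occ=0, LF[3]=C('z')+0=11+0=11
L[4]='7': occ=0, LF[4]=C('7')+0=1+0=1
L[5]='$': occ=0, LF[5]=C('$')+0=0+0=0
L[6]='9': occ=1, LF[6]=C('9')+1=6+1=7
L[7]='7': occ=1, LF[7]=C('7')+1=1+1=2
L[8]='z': occ=1, LF[8]=C('z')+1=11+1=12
L[9]='8': occ=0, LF[9]=C('8')+0=4+0=4
L[10]='9': occ=2, LF[10]=C('9')+2=6+2=8
L[11]='8': occ=1, LF[11]=C('8')+1=4+1=5
L[12]='7': occ=2, LF[12]=C('7')+2=1+2=3

Answer: 9 6 10 11 1 0 7 2 12 4 8 5 3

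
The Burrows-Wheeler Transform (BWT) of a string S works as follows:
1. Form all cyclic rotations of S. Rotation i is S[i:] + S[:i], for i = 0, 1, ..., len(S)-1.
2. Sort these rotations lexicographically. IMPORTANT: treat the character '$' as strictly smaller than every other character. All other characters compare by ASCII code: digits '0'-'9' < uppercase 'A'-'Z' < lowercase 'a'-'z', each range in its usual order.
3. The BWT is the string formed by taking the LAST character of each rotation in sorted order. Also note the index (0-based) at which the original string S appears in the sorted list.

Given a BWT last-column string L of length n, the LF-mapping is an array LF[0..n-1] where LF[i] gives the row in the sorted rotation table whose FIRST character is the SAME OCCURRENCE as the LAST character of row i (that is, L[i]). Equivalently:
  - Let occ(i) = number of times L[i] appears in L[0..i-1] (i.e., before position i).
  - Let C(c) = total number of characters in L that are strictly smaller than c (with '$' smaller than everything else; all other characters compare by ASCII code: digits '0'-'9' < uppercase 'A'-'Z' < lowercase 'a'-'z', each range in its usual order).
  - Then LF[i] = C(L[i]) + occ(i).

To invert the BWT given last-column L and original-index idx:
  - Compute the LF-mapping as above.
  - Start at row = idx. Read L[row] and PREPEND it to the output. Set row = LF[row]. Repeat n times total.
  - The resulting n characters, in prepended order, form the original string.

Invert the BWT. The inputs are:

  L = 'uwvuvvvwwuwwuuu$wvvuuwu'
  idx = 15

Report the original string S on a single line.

LF mapping: 1 16 10 2 11 12 13 17 18 3 19 20 4 5 6 0 21 14 15 7 8 22 9
Walk LF starting at row 15, prepending L[row]:
  step 1: row=15, L[15]='$', prepend. Next row=LF[15]=0
  step 2: row=0, L[0]='u', prepend. Next row=LF[0]=1
  step 3: row=1, L[1]='w', prepend. Next row=LF[1]=16
  step 4: row=16, L[16]='w', prepend. Next row=LF[16]=21
  step 5: row=21, L[21]='w', prepend. Next row=LF[21]=22
  step 6: row=22, L[22]='u', prepend. Next row=LF[22]=9
  step 7: row=9, L[9]='u', prepend. Next row=LF[9]=3
  step 8: row=3, L[3]='u', prepend. Next row=LF[3]=2
  step 9: row=2, L[2]='v', prepend. Next row=LF[2]=10
  step 10: row=10, L[10]='w', prepend. Next row=LF[10]=19
  step 11: row=19, L[19]='u', prepend. Next row=LF[19]=7
  step 12: row=7, L[7]='w', prepend. Next row=LF[7]=17
  step 13: row=17, L[17]='v', prepend. Next row=LF[17]=14
  step 14: row=14, L[14]='u', prepend. Next row=LF[14]=6
  step 15: row=6, L[6]='v', prepend. Next row=LF[6]=13
  step 16: row=13, L[13]='u', prepend. Next row=LF[13]=5
  step 17: row=5, L[5]='v', prepend. Next row=LF[5]=12
  step 18: row=12, L[12]='u', prepend. Next row=LF[12]=4
  step 19: row=4, L[4]='v', prepend. Next row=LF[4]=11
  step 20: row=11, L[11]='w', prepend. Next row=LF[11]=20
  step 21: row=20, L[20]='u', prepend. Next row=LF[20]=8
  step 22: row=8, L[8]='w', prepend. Next row=LF[8]=18
  step 23: row=18, L[18]='v', prepend. Next row=LF[18]=15
Reversed output: vwuwvuvuvuvwuwvuuuwwwu$

Answer: vwuwvuvuvuvwuwvuuuwwwu$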